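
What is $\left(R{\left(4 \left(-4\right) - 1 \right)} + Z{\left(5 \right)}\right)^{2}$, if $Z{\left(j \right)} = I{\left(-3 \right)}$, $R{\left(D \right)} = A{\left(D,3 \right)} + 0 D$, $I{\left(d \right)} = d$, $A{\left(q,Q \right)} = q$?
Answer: $400$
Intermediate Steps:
$R{\left(D \right)} = D$ ($R{\left(D \right)} = D + 0 D = D + 0 = D$)
$Z{\left(j \right)} = -3$
$\left(R{\left(4 \left(-4\right) - 1 \right)} + Z{\left(5 \right)}\right)^{2} = \left(\left(4 \left(-4\right) - 1\right) - 3\right)^{2} = \left(\left(-16 - 1\right) - 3\right)^{2} = \left(-17 - 3\right)^{2} = \left(-20\right)^{2} = 400$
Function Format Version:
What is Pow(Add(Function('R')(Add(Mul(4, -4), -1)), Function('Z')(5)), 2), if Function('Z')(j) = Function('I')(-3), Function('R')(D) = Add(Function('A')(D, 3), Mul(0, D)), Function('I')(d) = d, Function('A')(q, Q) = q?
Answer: 400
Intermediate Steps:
Function('R')(D) = D (Function('R')(D) = Add(D, Mul(0, D)) = Add(D, 0) = D)
Function('Z')(j) = -3
Pow(Add(Function('R')(Add(Mul(4, -4), -1)), Function('Z')(5)), 2) = Pow(Add(Add(Mul(4, -4), -1), -3), 2) = Pow(Add(Add(-16, -1), -3), 2) = Pow(Add(-17, -3), 2) = Pow(-20, 2) = 400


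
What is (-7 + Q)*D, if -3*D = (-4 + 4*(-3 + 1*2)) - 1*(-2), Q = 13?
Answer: 12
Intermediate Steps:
D = 2 (D = -((-4 + 4*(-3 + 1*2)) - 1*(-2))/3 = -((-4 + 4*(-3 + 2)) + 2)/3 = -((-4 + 4*(-1)) + 2)/3 = -((-4 - 4) + 2)/3 = -(-8 + 2)/3 = -1/3*(-6) = 2)
(-7 + Q)*D = (-7 + 13)*2 = 6*2 = 12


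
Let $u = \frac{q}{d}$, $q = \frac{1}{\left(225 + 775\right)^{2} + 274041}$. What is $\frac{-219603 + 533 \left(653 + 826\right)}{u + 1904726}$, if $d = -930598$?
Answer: $\frac{674266840186812672}{2258281252535004067} \approx 0.29858$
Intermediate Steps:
$q = \frac{1}{1274041}$ ($q = \frac{1}{1000^{2} + 274041} = \frac{1}{1000000 + 274041} = \frac{1}{1274041} \approx 7.849 \cdot 10^{-7}$)
$u = - \frac{1}{1185620006518}$ ($u = \frac{1}{1274041 \left(-930598\right)} = \frac{1}{1274041} \left(- \frac{1}{930598}\right) = - \frac{1}{1185620006518} \approx -8.4344 \cdot 10^{-13}$)
$\frac{-219603 + 533 \left(653 + 826\right)}{u + 1904726} = \frac{-219603 + 533 \left(653 + 826\right)}{- \frac{1}{1185620006518} + 1904726} = \frac{-219603 + 533 \cdot 1479}{\frac{2258281252535004067}{1185620006518}} = \left(-219603 + 788307\right) \frac{1185620006518}{2258281252535004067} = 568704 \cdot \frac{1185620006518}{2258281252535004067} = \frac{674266840186812672}{2258281252535004067}$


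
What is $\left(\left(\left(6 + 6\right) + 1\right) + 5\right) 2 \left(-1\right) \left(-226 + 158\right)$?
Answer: $2448$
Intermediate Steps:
$\left(\left(\left(6 + 6\right) + 1\right) + 5\right) 2 \left(-1\right) \left(-226 + 158\right) = \left(\left(12 + 1\right) + 5\right) \left(-2\right) \left(-68\right) = \left(13 + 5\right) \left(-2\right) \left(-68\right) = 18 \left(-2\right) \left(-68\right) = \left(-36\right) \left(-68\right) = 2448$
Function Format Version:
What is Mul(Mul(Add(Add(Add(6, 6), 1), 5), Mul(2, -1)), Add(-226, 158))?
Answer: 2448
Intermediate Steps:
Mul(Mul(Add(Add(Add(6, 6), 1), 5), Mul(2, -1)), Add(-226, 158)) = Mul(Mul(Add(Add(12, 1), 5), -2), -68) = Mul(Mul(Add(13, 5), -2), -68) = Mul(Mul(18, -2), -68) = Mul(-36, -68) = 2448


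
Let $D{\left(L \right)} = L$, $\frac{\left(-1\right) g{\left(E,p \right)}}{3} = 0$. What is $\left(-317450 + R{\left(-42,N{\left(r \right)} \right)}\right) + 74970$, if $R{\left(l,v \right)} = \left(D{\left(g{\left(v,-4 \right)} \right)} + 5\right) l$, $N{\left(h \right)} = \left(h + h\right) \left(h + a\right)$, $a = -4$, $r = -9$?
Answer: $-242690$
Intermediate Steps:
$g{\left(E,p \right)} = 0$ ($g{\left(E,p \right)} = \left(-3\right) 0 = 0$)
$N{\left(h \right)} = 2 h \left(-4 + h\right)$ ($N{\left(h \right)} = \left(h + h\right) \left(h - 4\right) = 2 h \left(-4 + h\right)$)
$R{\left(l,v \right)} = 5 l$ ($R{\left(l,v \right)} = \left(0 + 5\right) l = 5 l$)
$\left(-317450 + R{\left(-42,N{\left(r \right)} \right)}\right) + 74970 = \left(-317450 + 5 \left(-42\right)\right) + 74970 = \left(-317450 - 210\right) + 74970 = -317660 + 74970 = -242690$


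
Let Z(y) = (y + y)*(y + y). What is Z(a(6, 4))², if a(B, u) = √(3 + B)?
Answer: 1296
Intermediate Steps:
Z(y) = 4*y² (Z(y) = (2*y)*(2*y) = 4*y²)
Z(a(6, 4))² = (4*(√(3 + 6))²)² = (4*(√9)²)² = (4*3²)² = (4*9)² = 36² = 1296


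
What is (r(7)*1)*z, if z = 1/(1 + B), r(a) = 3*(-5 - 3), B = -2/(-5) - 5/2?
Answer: 240/11 ≈ 21.818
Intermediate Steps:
B = -21/10 (B = -2*(-⅕) - 5*½ = ⅖ - 5/2 = -21/10 ≈ -2.1000)
r(a) = -24 (r(a) = 3*(-8) = -24)
z = -10/11 (z = 1/(1 - 21/10) = 1/(-11/10) = -10/11 ≈ -0.90909)
(r(7)*1)*z = -24*1*(-10/11) = -24*(-10/11) = 240/11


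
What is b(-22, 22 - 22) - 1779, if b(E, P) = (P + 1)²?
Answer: -1778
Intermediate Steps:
b(E, P) = (1 + P)²
b(-22, 22 - 22) - 1779 = (1 + (22 - 22))² - 1779 = (1 + 0)² - 1779 = 1² - 1779 = 1 - 1779 = -1778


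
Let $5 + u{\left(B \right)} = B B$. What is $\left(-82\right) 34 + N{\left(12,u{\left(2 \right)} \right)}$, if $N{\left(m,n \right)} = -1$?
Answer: $-2789$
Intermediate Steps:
$u{\left(B \right)} = -5 + B^{2}$ ($u{\left(B \right)} = -5 + B B = -5 + B^{2}$)
$\left(-82\right) 34 + N{\left(12,u{\left(2 \right)} \right)} = \left(-82\right) 34 - 1 = -2788 - 1 = -2789$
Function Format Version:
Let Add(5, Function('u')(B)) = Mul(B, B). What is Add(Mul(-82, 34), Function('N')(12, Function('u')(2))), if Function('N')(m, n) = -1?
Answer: -2789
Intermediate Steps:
Function('u')(B) = Add(-5, Pow(B, 2)) (Function('u')(B) = Add(-5, Mul(B, B)) = Add(-5, Pow(B, 2)))
Add(Mul(-82, 34), Function('N')(12, Function('u')(2))) = Add(Mul(-82, 34), -1) = Add(-2788, -1) = -2789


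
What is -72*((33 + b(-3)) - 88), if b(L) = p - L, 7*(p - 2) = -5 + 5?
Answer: 3600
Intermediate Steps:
p = 2 (p = 2 + (-5 + 5)/7 = 2 + (⅐)*0 = 2 + 0 = 2)
b(L) = 2 - L
-72*((33 + b(-3)) - 88) = -72*((33 + (2 - 1*(-3))) - 88) = -72*((33 + (2 + 3)) - 88) = -72*((33 + 5) - 88) = -72*(38 - 88) = -72*(-50) = 3600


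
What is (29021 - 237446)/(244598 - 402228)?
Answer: 41685/31526 ≈ 1.3222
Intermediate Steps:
(29021 - 237446)/(244598 - 402228) = -208425/(-157630) = -208425*(-1/157630) = 41685/31526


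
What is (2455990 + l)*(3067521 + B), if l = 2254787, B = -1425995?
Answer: 7732862925702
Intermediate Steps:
(2455990 + l)*(3067521 + B) = (2455990 + 2254787)*(3067521 - 1425995) = 4710777*1641526 = 7732862925702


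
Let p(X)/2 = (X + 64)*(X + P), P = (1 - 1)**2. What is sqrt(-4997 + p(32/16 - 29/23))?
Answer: I*sqrt(2592787)/23 ≈ 70.009*I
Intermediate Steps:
P = 0 (P = 0**2 = 0)
p(X) = 2*X*(64 + X) (p(X) = 2*((X + 64)*(X + 0)) = 2*((64 + X)*X) = 2*(X*(64 + X)) = 2*X*(64 + X))
sqrt(-4997 + p(32/16 - 29/23)) = sqrt(-4997 + 2*(32/16 - 29/23)*(64 + (32/16 - 29/23))) = sqrt(-4997 + 2*(32*(1/16) - 29*1/23)*(64 + (32*(1/16) - 29*1/23))) = sqrt(-4997 + 2*(2 - 29/23)*(64 + (2 - 29/23))) = sqrt(-4997 + 2*(17/23)*(64 + 17/23)) = sqrt(-4997 + 2*(17/23)*(1489/23)) = sqrt(-4997 + 50626/529) = sqrt(-2592787/529) = I*sqrt(2592787)/23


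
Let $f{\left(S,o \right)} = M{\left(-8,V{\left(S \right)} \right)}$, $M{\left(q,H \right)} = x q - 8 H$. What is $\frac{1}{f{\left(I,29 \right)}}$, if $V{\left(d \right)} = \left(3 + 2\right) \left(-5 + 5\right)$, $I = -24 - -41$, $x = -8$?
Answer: $\frac{1}{64} \approx 0.015625$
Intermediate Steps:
$I = 17$ ($I = -24 + 41 = 17$)
$V{\left(d \right)} = 0$ ($V{\left(d \right)} = 5 \cdot 0 = 0$)
$M{\left(q,H \right)} = - 8 H - 8 q$ ($M{\left(q,H \right)} = - 8 q - 8 H = - 8 H - 8 q$)
$f{\left(S,o \right)} = 64$ ($f{\left(S,o \right)} = \left(-8\right) 0 - -64 = 0 + 64 = 64$)
$\frac{1}{f{\left(I,29 \right)}} = \frac{1}{64}$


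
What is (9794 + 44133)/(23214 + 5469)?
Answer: 53927/28683 ≈ 1.8801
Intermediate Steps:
(9794 + 44133)/(23214 + 5469) = 53927/28683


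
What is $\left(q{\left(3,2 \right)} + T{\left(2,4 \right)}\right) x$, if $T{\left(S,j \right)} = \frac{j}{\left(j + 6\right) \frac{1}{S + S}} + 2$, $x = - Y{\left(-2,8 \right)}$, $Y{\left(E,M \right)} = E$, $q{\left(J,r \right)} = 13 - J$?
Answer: $\frac{136}{5} \approx 27.2$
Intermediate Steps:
$x = 2$ ($x = \left(-1\right) \left(-2\right) = 2$)
$T{\left(S,j \right)} = 2 + \frac{2 S j}{6 + j}$ ($T{\left(S,j \right)} = \frac{j}{\left(6 + j\right) \frac{1}{2 S}} + 2 = \frac{j}{\frac{1}{2} \frac{1}{S} \left(6 + j\right)} + 2 = \frac{2 S}{6 + j} j + 2 = \frac{2 S j}{6 + j} + 2 = 2 + \frac{2 S j}{6 + j}$)
$\left(q{\left(3,2 \right)} + T{\left(2,4 \right)}\right) x = \left(\left(13 - 3\right) + \frac{2 \left(6 + 4 + 2 \cdot 4\right)}{6 + 4}\right) 2 = \left(\left(13 - 3\right) + \frac{2 \left(6 + 4 + 8\right)}{10}\right) 2 = \left(10 + 2 \cdot \frac{1}{10} \cdot 18\right) 2 = \left(10 + \frac{18}{5}\right) 2 = \frac{68}{5} \cdot 2 = \frac{136}{5}$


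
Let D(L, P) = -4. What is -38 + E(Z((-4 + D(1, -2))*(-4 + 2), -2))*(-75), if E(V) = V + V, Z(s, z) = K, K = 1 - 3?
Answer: 262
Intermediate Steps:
K = -2
Z(s, z) = -2
E(V) = 2*V
-38 + E(Z((-4 + D(1, -2))*(-4 + 2), -2))*(-75) = -38 + (2*(-2))*(-75) = -38 - 4*(-75) = -38 + 300 = 262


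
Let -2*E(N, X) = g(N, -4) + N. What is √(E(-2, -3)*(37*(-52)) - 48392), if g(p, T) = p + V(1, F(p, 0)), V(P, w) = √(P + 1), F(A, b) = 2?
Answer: √(-52240 + 962*√2) ≈ 225.56*I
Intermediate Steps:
V(P, w) = √(1 + P)
g(p, T) = p + √2 (g(p, T) = p + √(1 + 1) = p + √2)
E(N, X) = -N - √2/2 (E(N, X) = -((N + √2) + N)/2 = -(√2 + 2*N)/2 = -N - √2/2)
√(E(-2, -3)*(37*(-52)) - 48392) = √((-1*(-2) - √2/2)*(37*(-52)) - 48392) = √((2 - √2/2)*(-1924) - 48392) = √((-3848 + 962*√2) - 48392) = √(-52240 + 962*√2)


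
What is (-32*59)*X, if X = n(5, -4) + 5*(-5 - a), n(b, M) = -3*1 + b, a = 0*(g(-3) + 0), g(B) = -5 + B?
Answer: 43424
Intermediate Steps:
a = 0 (a = 0*((-5 - 3) + 0) = 0*(-8 + 0) = 0*(-8) = 0)
n(b, M) = -3 + b
X = -23 (X = (-3 + 5) + 5*(-5 - 1*0) = 2 + 5*(-5 + 0) = 2 + 5*(-5) = 2 - 25 = -23)
(-32*59)*X = -32*59*(-23) = -1888*(-23) = 43424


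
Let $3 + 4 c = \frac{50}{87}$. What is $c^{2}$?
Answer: $\frac{44521}{121104} \approx 0.36763$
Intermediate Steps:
$c = - \frac{211}{348}$ ($c = - \frac{3}{4} + \frac{50 \cdot \frac{1}{87}}{4} = - \frac{3}{4} + \frac{1}{4} \cdot \frac{50}{87} = - \frac{3}{4} + \frac{25}{174} = - \frac{211}{348} \approx -0.60632$)
$c^{2} = \left(- \frac{211}{348}\right)^{2} = \frac{44521}{121104}$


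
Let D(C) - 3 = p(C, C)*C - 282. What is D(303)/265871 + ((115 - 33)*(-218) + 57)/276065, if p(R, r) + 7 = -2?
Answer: -5567406739/73397677615 ≈ -0.075853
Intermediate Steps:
p(R, r) = -9 (p(R, r) = -7 - 2 = -9)
D(C) = -279 - 9*C (D(C) = 3 + (-9*C - 282) = 3 + (-282 - 9*C) = -279 - 9*C)
D(303)/265871 + ((115 - 33)*(-218) + 57)/276065 = (-279 - 9*303)/265871 + ((115 - 33)*(-218) + 57)/276065 = (-279 - 2727)*(1/265871) + (82*(-218) + 57)*(1/276065) = -3006*1/265871 + (-17876 + 57)*(1/276065) = -3006/265871 - 17819*1/276065 = -3006/265871 - 17819/276065 = -5567406739/73397677615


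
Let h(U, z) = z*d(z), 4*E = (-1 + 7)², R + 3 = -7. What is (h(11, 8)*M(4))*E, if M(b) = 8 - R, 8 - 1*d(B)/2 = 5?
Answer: 7776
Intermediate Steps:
R = -10 (R = -3 - 7 = -10)
d(B) = 6 (d(B) = 16 - 2*5 = 16 - 10 = 6)
E = 9 (E = (-1 + 7)²/4 = (¼)*6² = (¼)*36 = 9)
h(U, z) = 6*z (h(U, z) = z*6 = 6*z)
M(b) = 18 (M(b) = 8 - 1*(-10) = 8 + 10 = 18)
(h(11, 8)*M(4))*E = ((6*8)*18)*9 = (48*18)*9 = 864*9 = 7776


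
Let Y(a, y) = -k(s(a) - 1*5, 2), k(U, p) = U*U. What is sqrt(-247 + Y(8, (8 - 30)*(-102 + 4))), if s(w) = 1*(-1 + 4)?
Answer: I*sqrt(251) ≈ 15.843*I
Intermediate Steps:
s(w) = 3 (s(w) = 1*3 = 3)
k(U, p) = U**2
Y(a, y) = -4 (Y(a, y) = -(3 - 1*5)**2 = -(3 - 5)**2 = -1*(-2)**2 = -1*4 = -4)
sqrt(-247 + Y(8, (8 - 30)*(-102 + 4))) = sqrt(-247 - 4) = sqrt(-251) = I*sqrt(251)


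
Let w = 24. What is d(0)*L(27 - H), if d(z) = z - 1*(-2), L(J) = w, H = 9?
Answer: 48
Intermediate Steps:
L(J) = 24
d(z) = 2 + z (d(z) = z + 2 = 2 + z)
d(0)*L(27 - H) = (2 + 0)*24 = 2*24 = 48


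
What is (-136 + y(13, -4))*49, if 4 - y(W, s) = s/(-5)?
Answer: -32536/5 ≈ -6507.2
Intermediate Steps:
y(W, s) = 4 + s/5 (y(W, s) = 4 - s/(-5) = 4 - s*(-1)/5 = 4 - (-1)*s/5 = 4 + s/5)
(-136 + y(13, -4))*49 = (-136 + (4 + (⅕)*(-4)))*49 = (-136 + (4 - ⅘))*49 = (-136 + 16/5)*49 = -664/5*49 = -32536/5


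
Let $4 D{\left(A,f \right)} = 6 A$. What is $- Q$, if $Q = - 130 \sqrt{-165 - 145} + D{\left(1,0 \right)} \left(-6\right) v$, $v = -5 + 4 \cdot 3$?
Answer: $63 + 130 i \sqrt{310} \approx 63.0 + 2288.9 i$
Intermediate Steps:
$D{\left(A,f \right)} = \frac{3 A}{2}$ ($D{\left(A,f \right)} = \frac{6 A}{4} = \frac{3 A}{2}$)
$v = 7$ ($v = -5 + 12 = 7$)
$Q = -63 - 130 i \sqrt{310}$ ($Q = - 130 \sqrt{-165 - 145} + \frac{3}{2} \cdot 1 \left(-6\right) 7 = - 130 \sqrt{-310} + \frac{3}{2} \left(-6\right) 7 = - 130 i \sqrt{310} - 63 = -63 - 130 i \sqrt{310} \approx -63.0 - 2288.9 i$)
$- Q = - (-63 - 130 i \sqrt{310}) = 63 + 130 i \sqrt{310}$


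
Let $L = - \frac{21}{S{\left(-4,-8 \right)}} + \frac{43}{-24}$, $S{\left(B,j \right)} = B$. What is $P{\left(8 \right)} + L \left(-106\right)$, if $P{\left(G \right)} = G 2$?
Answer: $- \frac{4207}{12} \approx -350.58$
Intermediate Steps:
$L = \frac{83}{24}$ ($L = - \frac{21}{-4} + \frac{43}{-24} = \left(-21\right) \left(- \frac{1}{4}\right) + 43 \left(- \frac{1}{24}\right) = \frac{21}{4} - \frac{43}{24} = \frac{83}{24} \approx 3.4583$)
$P{\left(G \right)} = 2 G$
$P{\left(8 \right)} + L \left(-106\right) = 2 \cdot 8 + \frac{83}{24} \left(-106\right) = 16 - \frac{4399}{12} = - \frac{4207}{12}$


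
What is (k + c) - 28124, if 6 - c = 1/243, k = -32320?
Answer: -14686435/243 ≈ -60438.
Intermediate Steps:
c = 1457/243 (c = 6 - 1/243 = 1457/243 ≈ 5.9959)
(k + c) - 28124 = (-32320 + 1457/243) - 28124 = -7852303/243 - 28124 = -14686435/243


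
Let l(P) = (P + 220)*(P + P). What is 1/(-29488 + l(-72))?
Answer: -1/50800 ≈ -1.9685e-5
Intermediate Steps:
l(P) = 2*P*(220 + P) (l(P) = (220 + P)*(2*P) = 2*P*(220 + P))
1/(-29488 + l(-72)) = 1/(-29488 + 2*(-72)*(220 - 72)) = 1/(-29488 + 2*(-72)*148) = 1/(-29488 - 21312) = 1/(-50800) = -1/50800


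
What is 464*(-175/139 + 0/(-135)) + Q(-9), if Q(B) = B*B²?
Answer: -182531/139 ≈ -1313.2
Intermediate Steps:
Q(B) = B³
464*(-175/139 + 0/(-135)) + Q(-9) = 464*(-175/139 + 0/(-135)) + (-9)³ = 464*(-175*1/139 + 0*(-1/135)) - 729 = 464*(-175/139 + 0) - 729 = 464*(-175/139) - 729 = -81200/139 - 729 = -182531/139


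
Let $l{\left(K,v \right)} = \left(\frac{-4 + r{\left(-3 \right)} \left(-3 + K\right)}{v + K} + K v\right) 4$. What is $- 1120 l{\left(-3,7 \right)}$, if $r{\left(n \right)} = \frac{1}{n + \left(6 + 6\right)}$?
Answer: $\frac{297920}{3} \approx 99307.0$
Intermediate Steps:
$r{\left(n \right)} = \frac{1}{12 + n}$ ($r{\left(n \right)} = \frac{1}{n + 12} = \frac{1}{12 + n}$)
$l{\left(K,v \right)} = 4 K v + \frac{4 \left(- \frac{13}{3} + \frac{K}{9}\right)}{K + v}$ ($l{\left(K,v \right)} = \left(\frac{-4 + \frac{-3 + K}{12 - 3}}{v + K} + K v\right) 4 = \left(\frac{-4 + \frac{-3 + K}{9}}{K + v} + K v\right) 4 = \left(\frac{-4 + \left(- \frac{1}{3} + \frac{K}{9}\right)}{K + v} + K v\right) 4 = \left(\frac{- \frac{13}{3} + \frac{K}{9}}{K + v} + K v\right) 4 = \left(K v + \frac{- \frac{13}{3} + \frac{K}{9}}{K + v}\right) 4 = 4 K v + \frac{4 \left(- \frac{13}{3} + \frac{K}{9}\right)}{K + v}$)
$- 1120 l{\left(-3,7 \right)} = - 1120 \frac{4 \left(-39 - 3 + 9 \left(-3\right) 7^{2} + 9 \cdot 7 \left(-3\right)^{2}\right)}{9 \left(-3 + 7\right)} = - 1120 \frac{4 \left(-39 - 3 + 9 \left(-3\right) 49 + 9 \cdot 7 \cdot 9\right)}{9 \cdot 4} = - 1120 \cdot \frac{4}{9} \cdot \frac{1}{4} \left(-39 - 3 - 1323 + 567\right) = - 1120 \cdot \frac{4}{9} \cdot \frac{1}{4} \left(-798\right) = \left(-1120\right) \left(- \frac{266}{3}\right) = \frac{297920}{3}$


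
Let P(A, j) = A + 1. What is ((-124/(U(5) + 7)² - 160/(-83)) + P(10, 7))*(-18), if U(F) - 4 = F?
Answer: -594891/2656 ≈ -223.98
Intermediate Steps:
P(A, j) = 1 + A
U(F) = 4 + F
((-124/(U(5) + 7)² - 160/(-83)) + P(10, 7))*(-18) = ((-124/((4 + 5) + 7)² - 160/(-83)) + (1 + 10))*(-18) = ((-124/(9 + 7)² - 160*(-1/83)) + 11)*(-18) = ((-124/(16²) + 160/83) + 11)*(-18) = ((-124/256 + 160/83) + 11)*(-18) = ((-124*1/256 + 160/83) + 11)*(-18) = ((-31/64 + 160/83) + 11)*(-18) = (7667/5312 + 11)*(-18) = (66099/5312)*(-18) = -594891/2656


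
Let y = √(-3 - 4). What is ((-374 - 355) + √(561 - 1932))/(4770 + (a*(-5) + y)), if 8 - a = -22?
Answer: -481140/3049201 + √9597/21344407 + 660*I*√1371/3049201 + 729*I*√7/21344407 ≈ -0.15779 + 0.0081049*I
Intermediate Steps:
a = 30 (a = 8 - 1*(-22) = 8 + 22 = 30)
y = I*√7 (y = √(-7) = I*√7 ≈ 2.6458*I)
((-374 - 355) + √(561 - 1932))/(4770 + (a*(-5) + y)) = ((-374 - 355) + √(561 - 1932))/(4770 + (30*(-5) + I*√7)) = (-729 + √(-1371))/(4770 + (-150 + I*√7)) = (-729 + I*√1371)/(4620 + I*√7)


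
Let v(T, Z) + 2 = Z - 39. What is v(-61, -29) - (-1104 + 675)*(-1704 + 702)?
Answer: -429928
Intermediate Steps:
v(T, Z) = -41 + Z (v(T, Z) = -2 + (Z - 39) = -2 + (-39 + Z) = -41 + Z)
v(-61, -29) - (-1104 + 675)*(-1704 + 702) = (-41 - 29) - (-1104 + 675)*(-1704 + 702) = -70 - (-429)*(-1002) = -70 - 1*429858 = -70 - 429858 = -429928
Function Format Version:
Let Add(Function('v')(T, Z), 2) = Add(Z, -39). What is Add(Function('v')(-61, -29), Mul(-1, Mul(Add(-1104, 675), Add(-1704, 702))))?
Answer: -429928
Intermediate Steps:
Function('v')(T, Z) = Add(-41, Z) (Function('v')(T, Z) = Add(-2, Add(Z, -39)) = Add(-2, Add(-39, Z)) = Add(-41, Z))
Add(Function('v')(-61, -29), Mul(-1, Mul(Add(-1104, 675), Add(-1704, 702)))) = Add(Add(-41, -29), Mul(-1, Mul(Add(-1104, 675), Add(-1704, 702)))) = Add(-70, Mul(-1, Mul(-429, -1002))) = Add(-70, Mul(-1, 429858)) = Add(-70, -429858) = -429928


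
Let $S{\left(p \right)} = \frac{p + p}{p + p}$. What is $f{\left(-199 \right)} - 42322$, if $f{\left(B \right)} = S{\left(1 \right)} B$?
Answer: $-42521$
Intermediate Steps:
$S{\left(p \right)} = 1$ ($S{\left(p \right)} = \frac{2 p}{2 p} = 2 p \frac{1}{2 p} = 1$)
$f{\left(B \right)} = B$ ($f{\left(B \right)} = 1 B = B$)
$f{\left(-199 \right)} - 42322 = -199 - 42322 = -42521$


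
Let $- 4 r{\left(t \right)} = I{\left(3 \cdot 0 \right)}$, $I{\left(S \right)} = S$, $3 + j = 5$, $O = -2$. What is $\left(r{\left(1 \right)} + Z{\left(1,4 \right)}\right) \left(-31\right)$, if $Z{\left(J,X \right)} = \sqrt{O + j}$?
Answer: $0$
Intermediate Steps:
$j = 2$ ($j = -3 + 5 = 2$)
$Z{\left(J,X \right)} = 0$ ($Z{\left(J,X \right)} = \sqrt{-2 + 2} = \sqrt{0} = 0$)
$r{\left(t \right)} = 0$ ($r{\left(t \right)} = - \frac{3 \cdot 0}{4} = \left(- \frac{1}{4}\right) 0 = 0$)
$\left(r{\left(1 \right)} + Z{\left(1,4 \right)}\right) \left(-31\right) = \left(0 + 0\right) \left(-31\right) = 0 \left(-31\right) = 0$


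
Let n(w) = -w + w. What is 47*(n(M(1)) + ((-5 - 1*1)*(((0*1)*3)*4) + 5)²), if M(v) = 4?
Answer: 1175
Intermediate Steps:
n(w) = 0
47*(n(M(1)) + ((-5 - 1*1)*(((0*1)*3)*4) + 5)²) = 47*(0 + ((-5 - 1*1)*(((0*1)*3)*4) + 5)²) = 47*(0 + ((-5 - 1)*((0*3)*4) + 5)²) = 47*(0 + (-0*4 + 5)²) = 47*(0 + (-6*0 + 5)²) = 47*(0 + (0 + 5)²) = 47*(0 + 5²) = 47*(0 + 25) = 47*25 = 1175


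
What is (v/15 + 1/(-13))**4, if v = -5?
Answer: 65536/2313441 ≈ 0.028328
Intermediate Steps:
(v/15 + 1/(-13))**4 = (-5/15 + 1/(-13))**4 = (-5*1/15 + 1*(-1/13))**4 = (-1/3 - 1/13)**4 = (-16/39)**4 = 65536/2313441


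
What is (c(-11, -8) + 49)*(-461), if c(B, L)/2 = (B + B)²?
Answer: -468837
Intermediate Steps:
c(B, L) = 8*B² (c(B, L) = 2*(B + B)² = 2*(2*B)² = 2*(4*B²) = 8*B²)
(c(-11, -8) + 49)*(-461) = (8*(-11)² + 49)*(-461) = (8*121 + 49)*(-461) = (968 + 49)*(-461) = 1017*(-461) = -468837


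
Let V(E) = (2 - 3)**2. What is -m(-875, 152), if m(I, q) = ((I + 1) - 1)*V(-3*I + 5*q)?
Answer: 875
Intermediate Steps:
V(E) = 1 (V(E) = (-1)**2 = 1)
m(I, q) = I (m(I, q) = ((I + 1) - 1)*1 = ((1 + I) - 1)*1 = I*1 = I)
-m(-875, 152) = -1*(-875) = 875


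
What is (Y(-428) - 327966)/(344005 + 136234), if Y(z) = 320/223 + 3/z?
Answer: -31302250613/45835931116 ≈ -0.68292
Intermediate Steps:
Y(z) = 320/223 + 3/z (Y(z) = 320*(1/223) + 3/z = 320/223 + 3/z)
(Y(-428) - 327966)/(344005 + 136234) = ((320/223 + 3/(-428)) - 327966)/(344005 + 136234) = ((320/223 + 3*(-1/428)) - 327966)/480239 = ((320/223 - 3/428) - 327966)*(1/480239) = (136291/95444 - 327966)*(1/480239) = -31302250613/95444*1/480239 = -31302250613/45835931116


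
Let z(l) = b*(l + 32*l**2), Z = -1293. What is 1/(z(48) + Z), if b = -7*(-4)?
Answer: 1/2064435 ≈ 4.8439e-7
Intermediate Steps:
b = 28
z(l) = 28*l + 896*l**2 (z(l) = 28*(l + 32*l**2) = 28*l + 896*l**2)
1/(z(48) + Z) = 1/(28*48*(1 + 32*48) - 1293) = 1/(28*48*(1 + 1536) - 1293) = 1/(28*48*1537 - 1293) = 1/(2065728 - 1293) = 1/2064435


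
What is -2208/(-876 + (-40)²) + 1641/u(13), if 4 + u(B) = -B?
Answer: -306405/3077 ≈ -99.579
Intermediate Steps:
u(B) = -4 - B
-2208/(-876 + (-40)²) + 1641/u(13) = -2208/(-876 + (-40)²) + 1641/(-4 - 1*13) = -2208/(-876 + 1600) + 1641/(-4 - 13) = -2208/724 + 1641/(-17) = -2208*1/724 + 1641*(-1/17) = -552/181 - 1641/17 = -306405/3077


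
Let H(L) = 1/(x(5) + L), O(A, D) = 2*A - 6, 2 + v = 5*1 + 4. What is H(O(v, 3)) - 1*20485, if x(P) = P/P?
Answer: -184364/9 ≈ -20485.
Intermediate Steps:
x(P) = 1
v = 7 (v = -2 + (5*1 + 4) = -2 + (5 + 4) = -2 + 9 = 7)
O(A, D) = -6 + 2*A
H(L) = 1/(1 + L)
H(O(v, 3)) - 1*20485 = 1/(1 + (-6 + 2*7)) - 1*20485 = 1/(1 + (-6 + 14)) - 20485 = 1/(1 + 8) - 20485 = 1/9 - 20485 = ⅑ - 20485 = -184364/9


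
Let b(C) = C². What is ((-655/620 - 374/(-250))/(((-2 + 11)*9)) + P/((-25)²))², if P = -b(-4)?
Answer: 197993041/486506250000 ≈ 0.00040697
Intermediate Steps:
P = -16 (P = -1*(-4)² = -1*16 = -16)
((-655/620 - 374/(-250))/(((-2 + 11)*9)) + P/((-25)²))² = ((-655/620 - 374/(-250))/(((-2 + 11)*9)) - 16/((-25)²))² = ((-655*1/620 - 374*(-1/250))/((9*9)) - 16/625)² = ((-131/124 + 187/125)/81 - 16*1/625)² = ((6813/15500)*(1/81) - 16/625)² = (757/139500 - 16/625)² = (-14071/697500)² = 197993041/486506250000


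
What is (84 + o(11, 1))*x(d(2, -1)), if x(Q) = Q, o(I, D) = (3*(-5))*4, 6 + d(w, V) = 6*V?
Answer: -288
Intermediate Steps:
d(w, V) = -6 + 6*V
o(I, D) = -60 (o(I, D) = -15*4 = -60)
(84 + o(11, 1))*x(d(2, -1)) = (84 - 60)*(-6 + 6*(-1)) = 24*(-6 - 6) = 24*(-12) = -288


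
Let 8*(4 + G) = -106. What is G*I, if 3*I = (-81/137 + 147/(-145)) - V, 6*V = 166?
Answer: 40122281/238380 ≈ 168.31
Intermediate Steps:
G = -69/4 (G = -4 + (⅛)*(-106) = -4 - 53/4 = -69/4 ≈ -17.250)
V = 83/3 (V = (⅙)*166 = 83/3 ≈ 27.667)
I = -1744447/178785 (I = ((-81/137 + 147/(-145)) - 1*83/3)/3 = ((-81*1/137 + 147*(-1/145)) - 83/3)/3 = ((-81/137 - 147/145) - 83/3)/3 = (-31884/19865 - 83/3)/3 = (⅓)*(-1744447/59595) = -1744447/178785 ≈ -9.7572)
G*I = -69/4*(-1744447/178785) = 40122281/238380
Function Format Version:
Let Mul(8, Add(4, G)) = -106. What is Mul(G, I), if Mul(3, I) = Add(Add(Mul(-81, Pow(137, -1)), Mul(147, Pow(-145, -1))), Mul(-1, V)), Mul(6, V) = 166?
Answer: Rational(40122281, 238380) ≈ 168.31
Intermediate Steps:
G = Rational(-69, 4) (G = Add(-4, Mul(Rational(1, 8), -106)) = Add(-4, Rational(-53, 4)) = Rational(-69, 4) ≈ -17.250)
V = Rational(83, 3) (V = Mul(Rational(1, 6), 166) = Rational(83, 3) ≈ 27.667)
I = Rational(-1744447, 178785) (I = Mul(Rational(1, 3), Add(Add(Mul(-81, Pow(137, -1)), Mul(147, Pow(-145, -1))), Mul(-1, Rational(83, 3)))) = Mul(Rational(1, 3), Add(Add(Mul(-81, Rational(1, 137)), Mul(147, Rational(-1, 145))), Rational(-83, 3))) = Mul(Rational(1, 3), Add(Add(Rational(-81, 137), Rational(-147, 145)), Rational(-83, 3))) = Mul(Rational(1, 3), Add(Rational(-31884, 19865), Rational(-83, 3))) = Mul(Rational(1, 3), Rational(-1744447, 59595)) = Rational(-1744447, 178785) ≈ -9.7572)
Mul(G, I) = Mul(Rational(-69, 4), Rational(-1744447, 178785)) = Rational(40122281, 238380)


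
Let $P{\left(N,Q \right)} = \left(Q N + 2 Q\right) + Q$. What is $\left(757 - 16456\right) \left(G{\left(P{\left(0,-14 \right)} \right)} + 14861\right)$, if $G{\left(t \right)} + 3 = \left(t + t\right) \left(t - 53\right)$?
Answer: $-358533762$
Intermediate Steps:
$P{\left(N,Q \right)} = 3 Q + N Q$ ($P{\left(N,Q \right)} = \left(N Q + 2 Q\right) + Q = \left(2 Q + N Q\right) + Q = 3 Q + N Q$)
$G{\left(t \right)} = -3 + 2 t \left(-53 + t\right)$ ($G{\left(t \right)} = -3 + \left(t + t\right) \left(t - 53\right) = -3 + 2 t \left(-53 + t\right)$)
$\left(757 - 16456\right) \left(G{\left(P{\left(0,-14 \right)} \right)} + 14861\right) = \left(757 - 16456\right) \left(\left(-3 - 106 \left(- 14 \left(3 + 0\right)\right) + 2 \left(- 14 \left(3 + 0\right)\right)^{2}\right) + 14861\right) = - 15699 \left(\left(-3 - 106 \left(\left(-14\right) 3\right) + 2 \left(\left(-14\right) 3\right)^{2}\right) + 14861\right) = - 15699 \left(\left(-3 - -4452 + 2 \left(-42\right)^{2}\right) + 14861\right) = - 15699 \left(\left(-3 + 4452 + 2 \cdot 1764\right) + 14861\right) = - 15699 \left(\left(-3 + 4452 + 3528\right) + 14861\right) = - 15699 \left(7977 + 14861\right) = \left(-15699\right) 22838 = -358533762$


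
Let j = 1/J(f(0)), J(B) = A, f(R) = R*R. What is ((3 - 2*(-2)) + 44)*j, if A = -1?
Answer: -51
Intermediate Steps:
f(R) = R²
J(B) = -1
j = -1 (j = 1/(-1) = -1)
((3 - 2*(-2)) + 44)*j = ((3 - 2*(-2)) + 44)*(-1) = ((3 + 4) + 44)*(-1) = (7 + 44)*(-1) = 51*(-1) = -51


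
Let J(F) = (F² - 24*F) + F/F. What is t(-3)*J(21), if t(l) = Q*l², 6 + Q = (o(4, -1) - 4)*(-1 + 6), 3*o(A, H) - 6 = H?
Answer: 9858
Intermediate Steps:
o(A, H) = 2 + H/3
J(F) = 1 + F² - 24*F (J(F) = (F² - 24*F) + 1 = 1 + F² - 24*F)
Q = -53/3 (Q = -6 + ((2 + (⅓)*(-1)) - 4)*(-1 + 6) = -6 + ((2 - ⅓) - 4)*5 = -6 + (5/3 - 4)*5 = -6 - 7/3*5 = -6 - 35/3 = -53/3 ≈ -17.667)
t(l) = -53*l²/3
t(-3)*J(21) = (-53/3*(-3)²)*(1 + 21² - 24*21) = (-53/3*9)*(1 + 441 - 504) = -159*(-62) = 9858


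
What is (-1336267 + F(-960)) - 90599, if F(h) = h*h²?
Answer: -886162866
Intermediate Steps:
F(h) = h³
(-1336267 + F(-960)) - 90599 = (-1336267 + (-960)³) - 90599 = (-1336267 - 884736000) - 90599 = -886072267 - 90599 = -886162866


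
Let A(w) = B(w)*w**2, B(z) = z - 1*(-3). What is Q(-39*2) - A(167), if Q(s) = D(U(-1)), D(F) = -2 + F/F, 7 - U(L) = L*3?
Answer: -4741131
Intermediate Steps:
B(z) = 3 + z (B(z) = z + 3 = 3 + z)
U(L) = 7 - 3*L (U(L) = 7 - L*3 = 7 - 3*L)
A(w) = w**2*(3 + w) (A(w) = (3 + w)*w**2 = w**2*(3 + w))
D(F) = -1 (D(F) = -2 + 1 = -1)
Q(s) = -1
Q(-39*2) - A(167) = -1 - 167**2*(3 + 167) = -1 - 27889*170 = -1 - 1*4741130 = -1 - 4741130 = -4741131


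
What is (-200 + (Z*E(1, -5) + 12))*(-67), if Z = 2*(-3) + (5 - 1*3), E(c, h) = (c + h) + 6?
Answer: 13132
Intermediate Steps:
E(c, h) = 6 + c + h
Z = -4 (Z = -6 + (5 - 3) = -6 + 2 = -4)
(-200 + (Z*E(1, -5) + 12))*(-67) = (-200 + (-4*(6 + 1 - 5) + 12))*(-67) = (-200 + (-4*2 + 12))*(-67) = (-200 + (-8 + 12))*(-67) = (-200 + 4)*(-67) = -196*(-67) = 13132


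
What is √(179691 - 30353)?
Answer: √149338 ≈ 386.44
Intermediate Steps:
√(179691 - 30353) = √149338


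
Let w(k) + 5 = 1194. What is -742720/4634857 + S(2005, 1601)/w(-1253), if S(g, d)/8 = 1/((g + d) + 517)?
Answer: -3640959812984/22721213823679 ≈ -0.16024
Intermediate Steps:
w(k) = 1189 (w(k) = -5 + 1194 = 1189)
S(g, d) = 8/(517 + d + g) (S(g, d) = 8/((g + d) + 517) = 8/((d + g) + 517) = 8/(517 + d + g))
-742720/4634857 + S(2005, 1601)/w(-1253) = -742720/4634857 + (8/(517 + 1601 + 2005))/1189 = -742720*1/4634857 + (8/4123)*(1/1189) = -742720/4634857 + (8*(1/4123))*(1/1189) = -742720/4634857 + (8/4123)*(1/1189) = -742720/4634857 + 8/4902247 = -3640959812984/22721213823679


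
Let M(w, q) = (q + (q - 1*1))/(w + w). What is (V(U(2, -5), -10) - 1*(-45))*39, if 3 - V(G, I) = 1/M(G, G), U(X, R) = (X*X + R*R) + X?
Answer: 111774/61 ≈ 1832.4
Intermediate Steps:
M(w, q) = (-1 + 2*q)/(2*w) (M(w, q) = (q + (q - 1))/((2*w)) = (q + (-1 + q))*(1/(2*w)) = (-1 + 2*q)*(1/(2*w)) = (-1 + 2*q)/(2*w))
U(X, R) = X + R² + X² (U(X, R) = (X² + R²) + X = (R² + X²) + X = X + R² + X²)
V(G, I) = 3 - G/(-½ + G) (V(G, I) = 3 - 1/((-½ + G)/G) = 3 - G/(-½ + G))
(V(U(2, -5), -10) - 1*(-45))*39 = ((-3 + 4*(2 + (-5)² + 2²))/(-1 + 2*(2 + (-5)² + 2²)) - 1*(-45))*39 = ((-3 + 4*(2 + 25 + 4))/(-1 + 2*(2 + 25 + 4)) + 45)*39 = ((-3 + 4*31)/(-1 + 2*31) + 45)*39 = ((-3 + 124)/(-1 + 62) + 45)*39 = (121/61 + 45)*39 = (2866/61)*39 = 111774/61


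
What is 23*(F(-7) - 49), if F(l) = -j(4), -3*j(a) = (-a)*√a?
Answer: -3565/3 ≈ -1188.3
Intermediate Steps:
j(a) = a^(3/2)/3 (j(a) = -(-a)*√a/3 = -(-1)*a^(3/2)/3 = a^(3/2)/3)
F(l) = -8/3 (F(l) = -4^(3/2)/3 = -8/3)
23*(F(-7) - 49) = 23*(-8/3 - 49) = 23*(-155/3) = -3565/3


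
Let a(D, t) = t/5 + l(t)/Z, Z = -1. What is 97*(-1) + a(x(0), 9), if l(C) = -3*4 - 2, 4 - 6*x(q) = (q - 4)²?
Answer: -406/5 ≈ -81.200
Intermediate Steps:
x(q) = ⅔ - (-4 + q)²/6 (x(q) = ⅔ - (q - 4)²/6 = ⅔ - (-4 + q)²/6)
l(C) = -14 (l(C) = -12 - 2 = -14)
a(D, t) = 14 + t/5 (a(D, t) = t/5 - 14/(-1) = t*(⅕) - 14*(-1) = t/5 + 14 = 14 + t/5)
97*(-1) + a(x(0), 9) = 97*(-1) + (14 + (⅕)*9) = -97 + (14 + 9/5) = -97 + 79/5 = -406/5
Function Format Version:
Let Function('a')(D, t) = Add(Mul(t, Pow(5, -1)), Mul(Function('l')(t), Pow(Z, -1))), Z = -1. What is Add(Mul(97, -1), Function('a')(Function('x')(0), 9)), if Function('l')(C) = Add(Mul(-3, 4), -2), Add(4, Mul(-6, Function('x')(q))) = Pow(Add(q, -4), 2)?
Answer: Rational(-406, 5) ≈ -81.200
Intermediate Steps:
Function('x')(q) = Add(Rational(2, 3), Mul(Rational(-1, 6), Pow(Add(-4, q), 2))) (Function('x')(q) = Add(Rational(2, 3), Mul(Rational(-1, 6), Pow(Add(q, -4), 2))) = Add(Rational(2, 3), Mul(Rational(-1, 6), Pow(Add(-4, q), 2))))
Function('l')(C) = -14 (Function('l')(C) = Add(-12, -2) = -14)
Function('a')(D, t) = Add(14, Mul(Rational(1, 5), t)) (Function('a')(D, t) = Add(Mul(t, Pow(5, -1)), Mul(-14, Pow(-1, -1))) = Add(Mul(t, Rational(1, 5)), Mul(-14, -1)) = Add(Mul(Rational(1, 5), t), 14) = Add(14, Mul(Rational(1, 5), t)))
Add(Mul(97, -1), Function('a')(Function('x')(0), 9)) = Add(Mul(97, -1), Add(14, Mul(Rational(1, 5), 9))) = Add(-97, Add(14, Rational(9, 5))) = Add(-97, Rational(79, 5)) = Rational(-406, 5)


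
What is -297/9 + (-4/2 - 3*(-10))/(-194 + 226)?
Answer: -257/8 ≈ -32.125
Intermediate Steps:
-297/9 + (-4/2 - 3*(-10))/(-194 + 226) = -297*1/9 + (-4*1/2 + 30)/32 = -33 + (-2 + 30)*(1/32) = -33 + 28*(1/32) = -33 + 7/8 = -257/8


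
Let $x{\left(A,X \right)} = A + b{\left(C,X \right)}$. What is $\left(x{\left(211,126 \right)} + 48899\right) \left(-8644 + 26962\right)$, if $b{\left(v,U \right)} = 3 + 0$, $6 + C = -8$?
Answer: $899651934$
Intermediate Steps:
$C = -14$ ($C = -6 - 8 = -14$)
$b{\left(v,U \right)} = 3$
$x{\left(A,X \right)} = 3 + A$ ($x{\left(A,X \right)} = A + 3 = 3 + A$)
$\left(x{\left(211,126 \right)} + 48899\right) \left(-8644 + 26962\right) = \left(\left(3 + 211\right) + 48899\right) \left(-8644 + 26962\right) = \left(214 + 48899\right) 18318 = 49113 \cdot 18318 = 899651934$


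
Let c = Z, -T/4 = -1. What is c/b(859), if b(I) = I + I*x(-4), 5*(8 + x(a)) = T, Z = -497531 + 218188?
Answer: 1396715/26629 ≈ 52.451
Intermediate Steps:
T = 4 (T = -4*(-1) = 4)
Z = -279343
x(a) = -36/5 (x(a) = -8 + (⅕)*4 = -8 + ⅘ = -36/5)
c = -279343
b(I) = -31*I/5 (b(I) = I + I*(-36/5) = I - 36*I/5 = -31*I/5)
c/b(859) = -279343/((-31/5*859)) = -279343/(-26629/5) = -279343*(-5/26629) = 1396715/26629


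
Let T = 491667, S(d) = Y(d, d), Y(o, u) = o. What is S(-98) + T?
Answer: 491569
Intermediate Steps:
S(d) = d
S(-98) + T = -98 + 491667 = 491569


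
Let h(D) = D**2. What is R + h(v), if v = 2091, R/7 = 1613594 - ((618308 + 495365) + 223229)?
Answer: 6309125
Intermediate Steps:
R = 1936844 (R = 7*(1613594 - ((618308 + 495365) + 223229)) = 7*(1613594 - (1113673 + 223229)) = 7*(1613594 - 1*1336902) = 7*(1613594 - 1336902) = 7*276692 = 1936844)
R + h(v) = 1936844 + 2091**2 = 1936844 + 4372281 = 6309125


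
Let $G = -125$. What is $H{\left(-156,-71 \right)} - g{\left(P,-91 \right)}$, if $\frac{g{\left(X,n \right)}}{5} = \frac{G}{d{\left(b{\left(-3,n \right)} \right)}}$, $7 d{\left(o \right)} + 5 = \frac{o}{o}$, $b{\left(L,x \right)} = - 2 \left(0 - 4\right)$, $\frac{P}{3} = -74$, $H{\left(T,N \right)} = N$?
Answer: $- \frac{4659}{4} \approx -1164.8$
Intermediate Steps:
$P = -222$ ($P = 3 \left(-74\right) = -222$)
$b{\left(L,x \right)} = 8$ ($b{\left(L,x \right)} = \left(-2\right) \left(-4\right) = 8$)
$d{\left(o \right)} = - \frac{4}{7}$ ($d{\left(o \right)} = - \frac{5}{7} + \frac{o \frac{1}{o}}{7} = - \frac{5}{7} + \frac{1}{7} \cdot 1 = - \frac{5}{7} + \frac{1}{7} = - \frac{4}{7}$)
$g{\left(X,n \right)} = \frac{4375}{4}$ ($g{\left(X,n \right)} = 5 \left(- \frac{125}{- \frac{4}{7}}\right) = 5 \left(\left(-125\right) \left(- \frac{7}{4}\right)\right) = 5 \cdot \frac{875}{4} = \frac{4375}{4}$)
$H{\left(-156,-71 \right)} - g{\left(P,-91 \right)} = -71 - \frac{4375}{4} = - \frac{4659}{4}$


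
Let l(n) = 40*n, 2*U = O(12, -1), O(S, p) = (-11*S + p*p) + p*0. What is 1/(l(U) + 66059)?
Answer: 1/63439 ≈ 1.5763e-5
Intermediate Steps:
O(S, p) = p² - 11*S (O(S, p) = (-11*S + p²) + 0 = (p² - 11*S) + 0 = p² - 11*S)
U = -131/2 (U = ((-1)² - 11*12)/2 = (1 - 132)/2 = (½)*(-131) = -131/2 ≈ -65.500)
1/(l(U) + 66059) = 1/(40*(-131/2) + 66059) = 1/(-2620 + 66059) = 1/63439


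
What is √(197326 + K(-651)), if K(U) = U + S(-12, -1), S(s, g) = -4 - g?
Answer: 8*√3073 ≈ 443.48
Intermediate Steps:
K(U) = -3 + U (K(U) = U + (-4 - 1*(-1)) = U + (-4 + 1) = U - 3 = -3 + U)
√(197326 + K(-651)) = √(197326 + (-3 - 651)) = √(197326 - 654) = √196672 = 8*√3073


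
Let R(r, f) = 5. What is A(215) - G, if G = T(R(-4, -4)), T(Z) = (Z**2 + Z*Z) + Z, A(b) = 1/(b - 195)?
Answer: -1099/20 ≈ -54.950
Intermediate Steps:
A(b) = 1/(-195 + b)
T(Z) = Z + 2*Z**2 (T(Z) = (Z**2 + Z**2) + Z = 2*Z**2 + Z = Z + 2*Z**2)
G = 55 (G = 5*(1 + 2*5) = 5*(1 + 10) = 5*11 = 55)
A(215) - G = 1/(-195 + 215) - 1*55 = 1/20 - 55 = -1099/20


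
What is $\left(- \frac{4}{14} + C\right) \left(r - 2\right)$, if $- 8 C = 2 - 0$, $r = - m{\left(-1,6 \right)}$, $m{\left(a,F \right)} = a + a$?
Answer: $0$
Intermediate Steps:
$m{\left(a,F \right)} = 2 a$
$r = 2$ ($r = - 2 \left(-1\right) = \left(-1\right) \left(-2\right) = 2$)
$C = - \frac{1}{4}$ ($C = - \frac{2 - 0}{8} = - \frac{2 + 0}{8} = \left(- \frac{1}{8}\right) 2 = - \frac{1}{4} \approx -0.25$)
$\left(- \frac{4}{14} + C\right) \left(r - 2\right) = \left(- \frac{4}{14} - \frac{1}{4}\right) \left(2 - 2\right) = \left(\left(-4\right) \frac{1}{14} - \frac{1}{4}\right) \left(2 - 2\right) = \left(- \frac{2}{7} - \frac{1}{4}\right) 0 = \left(- \frac{15}{28}\right) 0 = 0$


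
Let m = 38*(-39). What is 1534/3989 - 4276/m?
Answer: 9665176/2955849 ≈ 3.2698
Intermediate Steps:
m = -1482
1534/3989 - 4276/m = 1534/3989 - 4276/(-1482) = 1534*(1/3989) - 4276*(-1/1482) = 1534/3989 + 2138/741 = 9665176/2955849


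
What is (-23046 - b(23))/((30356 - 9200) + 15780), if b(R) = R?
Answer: -23069/36936 ≈ -0.62457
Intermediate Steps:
(-23046 - b(23))/((30356 - 9200) + 15780) = (-23046 - 1*23)/((30356 - 9200) + 15780) = (-23046 - 23)/(21156 + 15780) = -23069/36936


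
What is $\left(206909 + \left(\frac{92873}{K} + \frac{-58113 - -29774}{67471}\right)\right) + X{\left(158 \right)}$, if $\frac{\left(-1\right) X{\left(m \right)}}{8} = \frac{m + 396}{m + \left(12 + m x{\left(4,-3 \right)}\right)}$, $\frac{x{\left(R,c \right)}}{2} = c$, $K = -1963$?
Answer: $\frac{10658060728274181}{51521327897} \approx 2.0687 \cdot 10^{5}$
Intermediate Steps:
$x{\left(R,c \right)} = 2 c$
$X{\left(m \right)} = - \frac{8 \left(396 + m\right)}{12 - 5 m}$ ($X{\left(m \right)} = - 8 \frac{m + 396}{m + \left(12 + m 2 \left(-3\right)\right)} = - 8 \frac{396 + m}{m + \left(12 + m \left(-6\right)\right)} = - 8 \frac{396 + m}{m - \left(-12 + 6 m\right)} = - 8 \frac{396 + m}{12 - 5 m} = - \frac{8 \left(396 + m\right)}{12 - 5 m}$)
$\left(206909 + \left(\frac{92873}{K} + \frac{-58113 - -29774}{67471}\right)\right) + X{\left(158 \right)} = \left(206909 + \left(\frac{92873}{-1963} + \frac{-58113 - -29774}{67471}\right)\right) + \frac{8 \left(396 + 158\right)}{-12 + 5 \cdot 158} = \left(206909 + \left(92873 \left(- \frac{1}{1963}\right) + \left(-58113 + 29774\right) \frac{1}{67471}\right)\right) + 8 \frac{1}{-12 + 790} \cdot 554 = \left(206909 - \frac{6321863640}{132445573}\right) + 8 \cdot \frac{1}{778} \cdot 554 = \left(206909 - \frac{6321863640}{132445573}\right) + \frac{2216}{389} = \frac{27397859200217}{132445573} + \frac{2216}{389} = \frac{10658060728274181}{51521327897}$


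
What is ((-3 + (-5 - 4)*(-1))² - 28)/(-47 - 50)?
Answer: -8/97 ≈ -0.082474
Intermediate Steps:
((-3 + (-5 - 4)*(-1))² - 28)/(-47 - 50) = ((-3 - 9*(-1))² - 28)/(-97) = -((-3 + 9)² - 28)/97 = -(6² - 28)/97 = -(36 - 28)/97 = -1/97*8 = -8/97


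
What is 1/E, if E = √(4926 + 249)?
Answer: √23/345 ≈ 0.013901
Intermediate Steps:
E = 15*√23 (E = √5175 = 15*√23 ≈ 71.938)
1/E = 1/(15*√23) = √23/345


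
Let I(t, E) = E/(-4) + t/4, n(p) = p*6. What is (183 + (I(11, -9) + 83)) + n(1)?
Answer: 277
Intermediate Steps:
n(p) = 6*p
I(t, E) = -E/4 + t/4 (I(t, E) = E*(-¼) + t*(¼) = -E/4 + t/4)
(183 + (I(11, -9) + 83)) + n(1) = (183 + ((-¼*(-9) + (¼)*11) + 83)) + 6*1 = (183 + ((9/4 + 11/4) + 83)) + 6 = (183 + (5 + 83)) + 6 = (183 + 88) + 6 = 271 + 6 = 277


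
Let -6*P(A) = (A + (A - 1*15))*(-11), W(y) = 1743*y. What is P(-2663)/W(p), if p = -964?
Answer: 8393/1440216 ≈ 0.0058276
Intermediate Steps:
P(A) = -55/2 + 11*A/3 (P(A) = -(A + (A - 1*15))*(-11)/6 = -(A + (A - 15))*(-11)/6 = -(A + (-15 + A))*(-11)/6 = -(-15 + 2*A)*(-11)/6 = -(165 - 22*A)/6 = -55/2 + 11*A/3)
P(-2663)/W(p) = (-55/2 + (11/3)*(-2663))/((1743*(-964))) = (-55/2 - 29293/3)/(-1680252) = -58751/6*(-1/1680252) = 8393/1440216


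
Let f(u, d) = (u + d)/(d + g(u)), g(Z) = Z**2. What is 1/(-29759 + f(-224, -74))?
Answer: -25051/745492858 ≈ -3.3603e-5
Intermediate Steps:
f(u, d) = (d + u)/(d + u**2) (f(u, d) = (u + d)/(d + u**2) = (d + u)/(d + u**2))
1/(-29759 + f(-224, -74)) = 1/(-29759 + (-74 - 224)/(-74 + (-224)**2)) = 1/(-29759 - 298/(-74 + 50176)) = 1/(-29759 - 298/50102) = 1/(-29759 + (1/50102)*(-298)) = 1/(-29759 - 149/25051) = 1/(-745492858/25051) = -25051/745492858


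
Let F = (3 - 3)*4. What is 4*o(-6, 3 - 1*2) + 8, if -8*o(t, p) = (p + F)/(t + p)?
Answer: 81/10 ≈ 8.1000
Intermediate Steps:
F = 0 (F = 0*4 = 0)
o(t, p) = -p/(8*(p + t)) (o(t, p) = -(p + 0)/(8*(t + p)) = -p/(8*(p + t)))
4*o(-6, 3 - 1*2) + 8 = 4*(-(3 - 1*2)/(8*(3 - 1*2) + 8*(-6))) + 8 = 4*(-(3 - 2)/(8*(3 - 2) - 48)) + 8 = 4*(-1*1/(8*1 - 48)) + 8 = 4*(-1*1/(8 - 48)) + 8 = 4*(-1*1/(-40)) + 8 = 4*(-1*1*(-1/40)) + 8 = 4*(1/40) + 8 = 1/10 + 8 = 81/10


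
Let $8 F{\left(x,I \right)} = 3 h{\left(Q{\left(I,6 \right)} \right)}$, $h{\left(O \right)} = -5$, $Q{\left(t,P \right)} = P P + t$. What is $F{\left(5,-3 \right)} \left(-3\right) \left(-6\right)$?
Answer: $- \frac{135}{4} \approx -33.75$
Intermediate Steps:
$Q{\left(t,P \right)} = t + P^{2}$ ($Q{\left(t,P \right)} = P^{2} + t = t + P^{2}$)
$F{\left(x,I \right)} = - \frac{15}{8}$ ($F{\left(x,I \right)} = \frac{3 \left(-5\right)}{8} = \frac{1}{8} \left(-15\right) = - \frac{15}{8}$)
$F{\left(5,-3 \right)} \left(-3\right) \left(-6\right) = \left(- \frac{15}{8}\right) \left(-3\right) \left(-6\right) = \frac{45}{8} \left(-6\right) = - \frac{135}{4}$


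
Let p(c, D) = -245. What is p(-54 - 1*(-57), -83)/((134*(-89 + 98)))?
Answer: -245/1206 ≈ -0.20315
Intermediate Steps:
p(-54 - 1*(-57), -83)/((134*(-89 + 98))) = -245*1/(134*(-89 + 98)) = -245/(134*9) = -245/1206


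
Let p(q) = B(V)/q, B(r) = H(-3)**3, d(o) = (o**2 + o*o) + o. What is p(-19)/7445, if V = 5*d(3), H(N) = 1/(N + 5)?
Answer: -1/1131640 ≈ -8.8367e-7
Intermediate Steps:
d(o) = o + 2*o**2 (d(o) = (o**2 + o**2) + o = 2*o**2 + o = o + 2*o**2)
H(N) = 1/(5 + N)
V = 105 (V = 5*(3*(1 + 2*3)) = 5*(3*(1 + 6)) = 5*(3*7) = 5*21 = 105)
B(r) = 1/8 (B(r) = (1/(5 - 3))**3 = (1/2)**3 = 1/8)
p(q) = 1/(8*q)
p(-19)/7445 = ((1/8)/(-19))/7445 = ((1/8)*(-1/19))*(1/7445) = -1/152*1/7445 = -1/1131640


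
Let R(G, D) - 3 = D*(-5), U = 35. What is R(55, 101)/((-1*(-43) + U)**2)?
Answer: -251/3042 ≈ -0.082512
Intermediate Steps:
R(G, D) = 3 - 5*D (R(G, D) = 3 + D*(-5) = 3 - 5*D)
R(55, 101)/((-1*(-43) + U)**2) = (3 - 5*101)/((-1*(-43) + 35)**2) = (3 - 505)/((43 + 35)**2) = -502/(78**2) = -502/6084 = -502*1/6084 = -251/3042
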